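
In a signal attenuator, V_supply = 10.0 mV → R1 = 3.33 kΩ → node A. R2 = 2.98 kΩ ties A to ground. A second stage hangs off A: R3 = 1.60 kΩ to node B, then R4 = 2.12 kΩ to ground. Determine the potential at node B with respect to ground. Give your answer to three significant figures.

Node A sees R2 in parallel with the series input of stage 2, R3 + R4 = 3.720 kΩ.
Effective lower resistance at A: R2 ‖ 3.720 = 1.655 kΩ.
V_A = 10.0 × 1.655/(3.33 + 1.655) = 3.319 mV.
V_B = V_A × 0.5699 = 1.892 mV.

V_B ≈ 1.89 mV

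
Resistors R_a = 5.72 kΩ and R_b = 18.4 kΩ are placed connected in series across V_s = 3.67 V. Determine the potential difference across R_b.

V ≈ 2.80 V

ΣR = 5.72 + 18.4 = 24.12 kΩ.
By the voltage-divider rule, V = 3.67 × 18.40/24.12 = 2.800 V.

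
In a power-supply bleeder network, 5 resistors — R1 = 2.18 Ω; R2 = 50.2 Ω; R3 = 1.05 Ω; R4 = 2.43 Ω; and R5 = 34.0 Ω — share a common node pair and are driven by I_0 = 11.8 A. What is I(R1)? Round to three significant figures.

I ≈ 2.89 A

Conductances: ΣG = 1/2.18 + 1/50.2 + 1/1.05 + 1/2.43 + 1/34.0 = 1.872 (1/Ω).
R1 takes the fraction G_k/ΣG = 0.4587/1.872 = 0.2450, so I = 11.8 × 0.2450 = 2.892 A.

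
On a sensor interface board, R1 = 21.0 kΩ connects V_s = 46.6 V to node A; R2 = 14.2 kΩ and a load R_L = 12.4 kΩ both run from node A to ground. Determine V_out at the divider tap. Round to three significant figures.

The load sits in parallel with R2, giving an effective lower resistance R2' = R2·R_L/(R2+R_L) = 6.620 kΩ.
Now apply the divider: V_out = 46.6 × 0.2397 = 11.17 V.
(Unloaded it would be 18.8 V; the load pulls it down.)

V_out ≈ 11.2 V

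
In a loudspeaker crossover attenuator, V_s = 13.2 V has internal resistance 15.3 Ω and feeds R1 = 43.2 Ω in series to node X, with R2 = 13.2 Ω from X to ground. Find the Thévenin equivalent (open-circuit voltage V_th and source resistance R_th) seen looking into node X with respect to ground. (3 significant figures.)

R1' = 15.3 + 43.2 = 58.50 Ω (source resistance + R1).
Open-circuit (no load on X): V_th = V_s · R2/(R1' + R2) = 13.2 × 13.2/(58.50 + 13.2) = 2.430 V.
Zeroing V_s shorts the top of R1' to ground, so R_th = R1' ‖ R2 = 10.77 Ω.

V_th ≈ 2.43 V, R_th ≈ 10.8 Ω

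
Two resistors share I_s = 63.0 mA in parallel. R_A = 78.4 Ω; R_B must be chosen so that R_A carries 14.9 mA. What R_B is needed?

R_B ≈ 24.3 Ω

Two-branch current divider: I_A = I_s · R_B/(R_A + R_B).
With f = 0.2365, R_B = R_A · f/(1−f) = 78.4 × 0.3098 = 24.29 Ω.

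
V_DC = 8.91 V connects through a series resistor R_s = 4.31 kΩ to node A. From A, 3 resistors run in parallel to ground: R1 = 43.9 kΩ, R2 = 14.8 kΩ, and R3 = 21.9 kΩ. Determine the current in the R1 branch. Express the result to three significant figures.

Equivalent of the parallel group: R_p = 7.352 kΩ.
Node voltage V_A = V_DC · R_p/(R_s + R_p) = 8.91 × 0.6304 = 5.617 V.
I(R1) = V_A / R1 = 5.617/43.9 = 0.1280 mA.

I ≈ 0.128 mA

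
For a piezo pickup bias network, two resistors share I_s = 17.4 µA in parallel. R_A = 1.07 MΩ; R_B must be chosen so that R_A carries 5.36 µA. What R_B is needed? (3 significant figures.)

The fraction through R_A equals R_B/(R_A+R_B).
5.36/17.4 = R_B/(R_A + R_B) → R_B = R_A · (0.3080)/(1 − 0.3080) = 1.07 × 0.4452 = 0.4763 MΩ.

R_B ≈ 0.476 MΩ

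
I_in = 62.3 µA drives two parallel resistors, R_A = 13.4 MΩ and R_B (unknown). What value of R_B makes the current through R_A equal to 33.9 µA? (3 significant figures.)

R_B ≈ 16.0 MΩ

The fraction through R_A equals R_B/(R_A+R_B).
With f = 0.5441, R_B = R_A · f/(1−f) = 13.4 × 1.194 = 16.00 MΩ.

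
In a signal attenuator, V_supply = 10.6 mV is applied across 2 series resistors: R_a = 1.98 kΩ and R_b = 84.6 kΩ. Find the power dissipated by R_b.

The common current is I = 10.6/86.58 = 0.1224 µA.
V(R_b) = I·R = 10.36 mV; P = V·I = 10.36 × 0.1224 = 1.268 nW.

P ≈ 1.27 nW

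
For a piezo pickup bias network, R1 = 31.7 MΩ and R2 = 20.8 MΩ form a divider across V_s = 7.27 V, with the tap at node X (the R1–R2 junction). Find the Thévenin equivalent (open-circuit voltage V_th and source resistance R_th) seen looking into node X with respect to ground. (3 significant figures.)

V_th ≈ 2.88 V, R_th ≈ 12.6 MΩ

V_th is the unloaded tap voltage: V_s · R2/(R1+R2) = 7.27 × 0.3962 = 2.880 V.
Zeroing V_s shorts the top of R1 to ground, so R_th = R1 ‖ R2 = 12.56 MΩ.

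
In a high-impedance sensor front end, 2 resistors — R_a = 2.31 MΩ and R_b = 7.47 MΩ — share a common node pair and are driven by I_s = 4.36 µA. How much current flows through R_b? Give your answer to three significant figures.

I ≈ 1.03 µA

Two-branch current divider: I_k = I_s · R_other/(R_1 + R_2).
So I = 4.36 × 2.31/9.780 = 1.030 µA.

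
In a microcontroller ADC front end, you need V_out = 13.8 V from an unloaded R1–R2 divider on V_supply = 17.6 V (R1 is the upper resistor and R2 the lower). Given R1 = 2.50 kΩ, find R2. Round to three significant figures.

R2 ≈ 9.08 kΩ

Required fraction k = V_out/V_supply = 0.7841.
Rearranging, R2 = R1·k/(1−k) = 2.50 × 3.632 = 9.079 kΩ.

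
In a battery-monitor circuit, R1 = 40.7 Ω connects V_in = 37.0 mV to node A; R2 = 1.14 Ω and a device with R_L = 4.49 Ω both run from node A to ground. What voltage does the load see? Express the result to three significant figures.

The load sits in parallel with R2, giving an effective lower resistance R2' = R2·R_L/(R2+R_L) = 0.9092 Ω.
Then V_out = V_in · R2'/(R1 + R2') = 37.0 × 0.9092/41.61 = 0.8085 mV.

V_out ≈ 0.808 mV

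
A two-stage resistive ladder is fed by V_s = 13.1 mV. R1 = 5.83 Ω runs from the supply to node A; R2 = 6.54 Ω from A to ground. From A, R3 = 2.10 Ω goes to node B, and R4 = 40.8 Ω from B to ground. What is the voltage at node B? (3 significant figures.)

The second stage (R3 + R4 = 42.90 Ω) loads node A in parallel with R2.
Effective lower resistance at A: R2 ‖ 42.90 = 5.675 Ω.
First divider: V_A = V_s · 5.675/(5.83 + 5.675) = 6.462 mV.
V_B = V_A × 0.9510 = 6.145 mV.

V_B ≈ 6.15 mV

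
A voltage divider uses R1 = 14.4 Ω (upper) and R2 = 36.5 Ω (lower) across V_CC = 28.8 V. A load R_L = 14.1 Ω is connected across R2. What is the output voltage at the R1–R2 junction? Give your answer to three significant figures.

First combine the lower leg with the load: R2 ‖ R_L = 10.17 Ω.
Now apply the divider: V_out = 28.8 × 0.4139 = 11.92 V.
(Unloaded it would be 20.7 V; the load pulls it down.)

V_out ≈ 11.9 V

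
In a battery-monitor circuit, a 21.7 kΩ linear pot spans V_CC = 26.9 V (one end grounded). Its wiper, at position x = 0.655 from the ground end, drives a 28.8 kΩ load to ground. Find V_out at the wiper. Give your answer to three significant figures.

Split the track: R_lower = x·R_p = 14.21 kΩ, R_upper = (1−x)·R_p = 7.486 kΩ.
R_L loads the lower segment: effective lower R = 9.517 kΩ.
Then V_out = V_CC · 9.517/(7.486 + 9.517) = 15.06 V.

V_out ≈ 15.1 V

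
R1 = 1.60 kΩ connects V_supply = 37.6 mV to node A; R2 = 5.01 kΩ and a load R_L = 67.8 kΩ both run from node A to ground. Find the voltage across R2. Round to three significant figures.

R2 ‖ R_L = (5.01 × 67.8)/(5.01 + 67.8) = 4.665 kΩ.
Now apply the divider: V_out = 37.6 × 0.7446 = 28.00 mV.
(Unloaded it would be 28.5 mV; the load pulls it down.)

V_out ≈ 28.0 mV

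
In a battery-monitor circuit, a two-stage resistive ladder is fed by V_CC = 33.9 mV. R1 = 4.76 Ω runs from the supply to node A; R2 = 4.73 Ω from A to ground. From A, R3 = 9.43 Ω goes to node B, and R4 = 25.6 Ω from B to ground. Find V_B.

V_B ≈ 11.6 mV

The second stage (R3 + R4 = 35.03 Ω) loads node A in parallel with R2.
R2 ‖ (R3+R4) = 4.167 Ω.
First divider: V_A = V_CC · 4.167/(4.76 + 4.167) = 15.82 mV.
Then the unloaded second divider: V_B = V_A × R4/(R3+R4) = 15.82 × 0.7308 = 11.56 mV.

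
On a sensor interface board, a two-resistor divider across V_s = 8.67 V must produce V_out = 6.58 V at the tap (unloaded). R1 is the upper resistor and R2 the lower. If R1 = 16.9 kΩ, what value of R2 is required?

R2 ≈ 53.2 kΩ

Required fraction k = V_out/V_s = 0.7589.
Rearranging, R2 = R1·k/(1−k) = 16.9 × 3.148 = 53.21 kΩ.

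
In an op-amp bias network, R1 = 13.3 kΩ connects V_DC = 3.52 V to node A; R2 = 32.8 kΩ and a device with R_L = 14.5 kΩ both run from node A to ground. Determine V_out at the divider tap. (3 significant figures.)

V_out ≈ 1.52 V

R2 ‖ R_L = (32.8 × 14.5)/(32.8 + 14.5) = 10.05 kΩ.
Then V_out = V_DC · R2'/(R1 + R2') = 3.52 × 10.05/23.35 = 1.515 V.
(Unloaded it would be 2.50 V; the load pulls it down.)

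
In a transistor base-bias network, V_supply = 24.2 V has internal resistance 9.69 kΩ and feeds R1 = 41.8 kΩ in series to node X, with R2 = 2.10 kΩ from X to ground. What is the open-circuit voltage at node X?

V_th ≈ 0.948 V

R1' = 9.69 + 41.8 = 51.49 kΩ (source resistance + R1).
V_th is the unloaded tap voltage: V_supply · R2/(R1'+R2) = 24.2 × 0.03919 = 0.9483 V.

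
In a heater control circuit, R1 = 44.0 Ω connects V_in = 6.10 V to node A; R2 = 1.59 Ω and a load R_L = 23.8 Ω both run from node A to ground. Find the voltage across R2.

First combine the lower leg with the load: R2 ‖ R_L = 1.490 Ω.
Then V_out = V_in · R2'/(R1 + R2') = 6.10 × 1.490/45.49 = 0.1999 V.

V_out ≈ 0.200 V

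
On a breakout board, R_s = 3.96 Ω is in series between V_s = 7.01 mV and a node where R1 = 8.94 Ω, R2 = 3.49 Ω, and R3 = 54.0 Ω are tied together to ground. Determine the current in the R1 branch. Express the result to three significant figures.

Combine the parallel branches: R_p = (1/8.94 + 1/3.49 + 1/54.0)⁻¹ = 2.399 Ω.
Node voltage V_A = V_s · R_p/(R_s + R_p) = 7.01 × 0.3772 = 2.644 mV.
I(R1) = V_A / R1 = 2.644/8.94 = 0.2958 mA.
(Equivalently: I_total = 1.102 mA, then current-divider fraction G_k/ΣG = 0.2683.)

I ≈ 0.296 mA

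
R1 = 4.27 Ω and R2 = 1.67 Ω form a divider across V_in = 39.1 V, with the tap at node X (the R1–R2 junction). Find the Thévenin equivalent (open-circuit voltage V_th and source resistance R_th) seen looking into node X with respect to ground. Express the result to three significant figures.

V_th is the unloaded tap voltage: V_in · R2/(R1+R2) = 39.1 × 0.2811 = 10.99 V.
Zeroing V_in shorts the top of R1 to ground, so R_th = R1 ‖ R2 = 1.200 Ω.

V_th ≈ 11.0 V, R_th ≈ 1.20 Ω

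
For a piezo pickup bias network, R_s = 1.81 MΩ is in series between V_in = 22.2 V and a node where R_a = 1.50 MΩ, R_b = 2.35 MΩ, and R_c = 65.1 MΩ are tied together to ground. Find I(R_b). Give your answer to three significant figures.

Equivalent of the parallel group: R_p = 0.9029 MΩ.
V_A by voltage divider: V_A = 22.2 × 0.9029/(1.81 + 0.9029) = 7.388 V.
I(R_b) = V_A / R_b = 7.388/2.35 = 3.144 µA.

I ≈ 3.14 µA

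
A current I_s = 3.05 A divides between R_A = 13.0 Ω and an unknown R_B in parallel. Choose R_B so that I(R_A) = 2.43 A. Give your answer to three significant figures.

In a two-way split, I_A/I_s = R_B/(R_A + R_B).
With f = 0.7967, R_B = R_A · f/(1−f) = 13.0 × 3.919 = 50.95 Ω.

R_B ≈ 51.0 Ω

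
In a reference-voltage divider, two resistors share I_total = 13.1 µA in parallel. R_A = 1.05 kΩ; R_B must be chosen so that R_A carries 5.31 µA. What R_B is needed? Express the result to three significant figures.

The fraction through R_A equals R_B/(R_A+R_B).
With f = 0.4053, R_B = R_A · f/(1−f) = 1.05 × 0.6816 = 0.7157 kΩ.

R_B ≈ 0.716 kΩ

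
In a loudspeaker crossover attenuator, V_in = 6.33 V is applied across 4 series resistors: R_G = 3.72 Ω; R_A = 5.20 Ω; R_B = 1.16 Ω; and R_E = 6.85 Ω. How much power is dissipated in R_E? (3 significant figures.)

The common current is I = 6.33/16.93 = 0.3739 A.
V(R_E) = I·R = 2.561 V; P = V·I = 2.561 × 0.3739 = 0.9576 W.

P ≈ 0.958 W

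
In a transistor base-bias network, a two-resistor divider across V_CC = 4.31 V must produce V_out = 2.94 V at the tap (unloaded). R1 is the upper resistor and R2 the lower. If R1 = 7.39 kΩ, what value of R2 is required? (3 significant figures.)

Required fraction k = V_out/V_CC = 0.6821.
Rearranging, R2 = R1·k/(1−k) = 7.39 × 2.146 = 15.86 kΩ.

R2 ≈ 15.9 kΩ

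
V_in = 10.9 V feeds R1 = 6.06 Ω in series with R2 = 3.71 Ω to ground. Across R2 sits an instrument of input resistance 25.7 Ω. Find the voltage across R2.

V_out ≈ 3.80 V

The load sits in parallel with R2, giving an effective lower resistance R2' = R2·R_L/(R2+R_L) = 3.242 Ω.
Voltage divider with the loaded lower leg: V_out = 10.9 × 3.242/(6.06 + 3.242) = 10.9 × 0.3485 = 3.799 V.
(Unloaded it would be 4.14 V; the load pulls it down.)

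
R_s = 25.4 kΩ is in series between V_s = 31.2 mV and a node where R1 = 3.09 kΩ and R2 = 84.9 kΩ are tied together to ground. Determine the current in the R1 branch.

Parallel bank: R_p = 1/(1/3.09 + 1/84.9) = 2.981 kΩ.
V_A by voltage divider: V_A = 31.2 × 2.981/(25.4 + 2.981) = 3.278 mV.
Branch current I = V_A/R1 = 3.278/3.09 = 1.061 µA.

I ≈ 1.06 µA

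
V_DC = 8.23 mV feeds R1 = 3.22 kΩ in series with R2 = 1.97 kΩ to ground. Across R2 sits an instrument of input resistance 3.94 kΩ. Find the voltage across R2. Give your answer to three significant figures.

V_out ≈ 2.38 mV

R2 ‖ R_L = (1.97 × 3.94)/(1.97 + 3.94) = 1.313 kΩ.
Voltage divider with the loaded lower leg: V_out = 8.23 × 1.313/(3.22 + 1.313) = 8.23 × 0.2897 = 2.384 mV.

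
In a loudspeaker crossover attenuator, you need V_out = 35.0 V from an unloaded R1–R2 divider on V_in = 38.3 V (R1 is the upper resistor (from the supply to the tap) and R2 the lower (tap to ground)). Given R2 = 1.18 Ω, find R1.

R1 ≈ 0.111 Ω

V_out/V_in = R2/(R1+R2) = 0.9138.
So R1 = R2 · (V_in/V_out − 1) = 1.18 × (38.3/35.0 − 1) = 1.18 × 0.09429 = 0.1113 Ω.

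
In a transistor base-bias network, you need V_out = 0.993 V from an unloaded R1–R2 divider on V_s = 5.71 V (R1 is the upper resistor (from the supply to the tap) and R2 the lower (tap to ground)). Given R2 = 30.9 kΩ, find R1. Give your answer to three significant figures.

R1 ≈ 147 kΩ

The divider ratio is R2/(R1+R2) = 0.993/5.71 = 0.1739.
So R1 = R2 · (V_s/V_out − 1) = 30.9 × (5.71/0.993 − 1) = 30.9 × 4.750 = 146.8 kΩ.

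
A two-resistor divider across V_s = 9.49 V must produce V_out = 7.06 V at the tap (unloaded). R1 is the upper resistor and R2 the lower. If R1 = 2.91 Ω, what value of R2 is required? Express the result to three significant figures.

R2 ≈ 8.45 Ω

Required fraction k = V_out/V_s = 0.7439.
R2 = R1 · 0.7439/(1 − 0.7439) = 8.455 Ω.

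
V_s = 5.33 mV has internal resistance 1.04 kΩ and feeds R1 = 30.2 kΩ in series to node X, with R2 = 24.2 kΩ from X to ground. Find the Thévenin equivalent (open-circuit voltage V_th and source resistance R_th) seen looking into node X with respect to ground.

V_th ≈ 2.33 mV, R_th ≈ 13.6 kΩ

R1' = 1.04 + 30.2 = 31.24 kΩ (source resistance + R1).
V_th is the unloaded tap voltage: V_s · R2/(R1'+R2) = 5.33 × 0.4365 = 2.327 mV.
Zeroing V_s shorts the top of R1' to ground, so R_th = R1' ‖ R2 = 13.64 kΩ.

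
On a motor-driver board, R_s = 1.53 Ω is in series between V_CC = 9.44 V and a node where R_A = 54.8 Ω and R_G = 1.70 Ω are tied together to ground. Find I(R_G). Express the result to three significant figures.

Equivalent of the parallel group: R_p = 1.649 Ω.
V_A by voltage divider: V_A = 9.44 × 1.649/(1.53 + 1.649) = 4.896 V.
Branch current I = V_A/R_G = 4.896/1.70 = 2.880 A.
(Equivalently: I_total = 2.970 A, then current-divider fraction G_k/ΣG = 0.9699.)

I ≈ 2.88 A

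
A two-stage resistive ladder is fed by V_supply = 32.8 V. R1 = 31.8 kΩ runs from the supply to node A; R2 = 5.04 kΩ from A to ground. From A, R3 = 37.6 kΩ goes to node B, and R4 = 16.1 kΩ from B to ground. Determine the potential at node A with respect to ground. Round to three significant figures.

The second stage (R3 + R4 = 53.70 kΩ) loads node A in parallel with R2.
R2 ‖ (R3+R4) = 4.608 kΩ.
So V_A = 32.8 × 0.1266 = 4.151 V.

V_A ≈ 4.15 V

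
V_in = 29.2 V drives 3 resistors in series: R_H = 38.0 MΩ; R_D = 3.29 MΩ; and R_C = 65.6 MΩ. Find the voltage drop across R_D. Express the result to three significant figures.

V ≈ 0.899 V

Total series resistance ΣR = 38.0 + 3.29 + 65.6 = 106.9 MΩ.
V = V_in · R/ΣR = 29.2 × 0.03078 = 0.8988 V.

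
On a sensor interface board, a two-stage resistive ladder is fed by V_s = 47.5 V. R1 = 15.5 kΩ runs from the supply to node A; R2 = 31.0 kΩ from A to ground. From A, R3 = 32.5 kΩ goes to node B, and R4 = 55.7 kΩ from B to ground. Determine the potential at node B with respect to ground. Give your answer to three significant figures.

V_B ≈ 17.9 V

Looking into the second stage from A: R3 + R4 = 88.20 kΩ appears in parallel with R2.
R2 ‖ (R3+R4) = 22.94 kΩ.
First divider: V_A = V_s · 22.94/(15.5 + 22.94) = 28.35 V.
V_B = V_A × 0.6315 = 17.90 V.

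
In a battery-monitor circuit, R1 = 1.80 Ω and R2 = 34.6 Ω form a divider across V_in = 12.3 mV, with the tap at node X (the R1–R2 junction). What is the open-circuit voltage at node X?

V_th ≈ 11.7 mV

Open-circuit (no load on X): V_th = V_in · R2/(R1 + R2) = 12.3 × 34.6/(1.800 + 34.6) = 11.69 mV.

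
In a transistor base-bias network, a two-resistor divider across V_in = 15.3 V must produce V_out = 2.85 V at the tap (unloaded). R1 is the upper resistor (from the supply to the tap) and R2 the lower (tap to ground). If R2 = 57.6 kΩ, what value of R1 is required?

R1 ≈ 252 kΩ

Required fraction k = V_out/V_in = 0.1863.
R1 = R2·(1/k − 1) = 57.6 × 4.368 = 251.6 kΩ.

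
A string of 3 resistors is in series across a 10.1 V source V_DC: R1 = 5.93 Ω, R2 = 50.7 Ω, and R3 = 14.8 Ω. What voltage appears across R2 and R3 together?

Total series resistance ΣR = 5.93 + 50.7 + 14.8 = 71.43 Ω.
R_{R2..R3} = 50.7 + 14.8 = 65.50 Ω.
By the voltage-divider rule, V = 10.1 × 65.50/71.43 = 9.262 V.

V ≈ 9.26 V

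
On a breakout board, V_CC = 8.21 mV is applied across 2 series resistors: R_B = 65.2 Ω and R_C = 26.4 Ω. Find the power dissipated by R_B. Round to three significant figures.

Series current I = V_CC/ΣR = 8.21/91.60 = 0.08963 mA.
V(R_B) = I·R = 5.844 mV; P = V·I = 5.844 × 0.08963 = 0.5238 µW.

P ≈ 0.524 µW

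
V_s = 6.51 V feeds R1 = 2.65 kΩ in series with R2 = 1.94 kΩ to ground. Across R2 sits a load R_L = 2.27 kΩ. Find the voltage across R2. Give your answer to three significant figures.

V_out ≈ 1.84 V

The load sits in parallel with R2, giving an effective lower resistance R2' = R2·R_L/(R2+R_L) = 1.046 kΩ.
Now apply the divider: V_out = 6.51 × 0.2830 = 1.842 V.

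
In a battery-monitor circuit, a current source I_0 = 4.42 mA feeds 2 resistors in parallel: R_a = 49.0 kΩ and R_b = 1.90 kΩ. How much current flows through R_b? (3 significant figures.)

I ≈ 4.26 mA

For two parallel branches, I_k = I_0 · (other R)/(sum of R).
So I = 4.42 × 49.0/50.90 = 4.255 mA.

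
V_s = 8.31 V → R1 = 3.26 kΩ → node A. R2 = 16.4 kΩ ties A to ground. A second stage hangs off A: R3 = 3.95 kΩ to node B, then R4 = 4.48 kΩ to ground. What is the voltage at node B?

V_B ≈ 2.79 V

Node A sees R2 in parallel with the series input of stage 2, R3 + R4 = 8.430 kΩ.
R2 ‖ (R3+R4) = 5.568 kΩ.
V_A = 8.31 × 5.568/(3.26 + 5.568) = 5.241 V.
V_B = V_A × 0.5314 = 2.785 V.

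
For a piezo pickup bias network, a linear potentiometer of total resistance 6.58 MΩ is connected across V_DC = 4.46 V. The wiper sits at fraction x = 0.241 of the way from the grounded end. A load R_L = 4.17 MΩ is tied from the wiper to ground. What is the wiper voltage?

V_out ≈ 0.834 V

The pot divides into 4.994 MΩ above the wiper and 1.586 MΩ below.
R_L loads the lower segment: effective lower R = 1.149 MΩ.
Loaded-divider output: V_out = 4.46 × 0.1870 = 0.8341 V.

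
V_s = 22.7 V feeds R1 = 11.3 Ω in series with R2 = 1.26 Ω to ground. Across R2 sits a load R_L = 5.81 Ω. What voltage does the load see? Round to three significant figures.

V_out ≈ 1.91 V

First combine the lower leg with the load: R2 ‖ R_L = 1.035 Ω.
Voltage divider with the loaded lower leg: V_out = 22.7 × 1.035/(11.3 + 1.035) = 22.7 × 0.08394 = 1.905 V.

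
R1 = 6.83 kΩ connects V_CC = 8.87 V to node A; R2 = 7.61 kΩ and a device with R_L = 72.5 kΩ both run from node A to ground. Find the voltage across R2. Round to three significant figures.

The load sits in parallel with R2, giving an effective lower resistance R2' = R2·R_L/(R2+R_L) = 6.887 kΩ.
Voltage divider with the loaded lower leg: V_out = 8.87 × 6.887/(6.83 + 6.887) = 8.87 × 0.5021 = 4.453 V.

V_out ≈ 4.45 V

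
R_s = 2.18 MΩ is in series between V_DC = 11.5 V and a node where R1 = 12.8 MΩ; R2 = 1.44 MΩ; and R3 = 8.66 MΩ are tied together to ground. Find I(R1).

I ≈ 0.306 µA

Parallel bank: R_p = 1/(1/12.8 + 1/1.44 + 1/8.66) = 1.126 MΩ.
V_A by voltage divider: V_A = 11.5 × 1.126/(2.18 + 1.126) = 3.917 V.
Branch current I = V_A/R1 = 3.917/12.8 = 0.3060 µA.
(Equivalently: I_total = 3.478 µA, then current-divider fraction G_k/ΣG = 0.08797.)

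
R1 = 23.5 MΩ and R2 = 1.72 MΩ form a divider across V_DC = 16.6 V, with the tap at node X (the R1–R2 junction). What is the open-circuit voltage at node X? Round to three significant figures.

V_th is the unloaded tap voltage: V_DC · R2/(R1+R2) = 16.6 × 0.06820 = 1.132 V.

V_th ≈ 1.13 V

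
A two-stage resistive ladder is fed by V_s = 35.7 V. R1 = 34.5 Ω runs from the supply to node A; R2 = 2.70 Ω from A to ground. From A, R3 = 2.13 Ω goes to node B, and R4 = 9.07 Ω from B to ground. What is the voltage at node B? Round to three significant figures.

V_B ≈ 1.71 V

Looking into the second stage from A: R3 + R4 = 11.20 Ω appears in parallel with R2.
Effective lower resistance at A: R2 ‖ 11.20 = 2.176 Ω.
So V_A = 35.7 × 0.05932 = 2.118 V.
Then the unloaded second divider: V_B = V_A × R4/(R3+R4) = 2.118 × 0.8098 = 1.715 V.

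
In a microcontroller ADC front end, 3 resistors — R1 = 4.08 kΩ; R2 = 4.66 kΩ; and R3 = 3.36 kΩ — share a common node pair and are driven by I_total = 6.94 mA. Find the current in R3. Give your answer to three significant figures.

I ≈ 2.73 mA

ΣG = 1/4.08 + 1/4.66 + 1/3.36 = 0.7573.
R3 takes the fraction G_k/ΣG = 0.2976/0.7573 = 0.3930, so I = 6.94 × 0.3930 = 2.727 mA.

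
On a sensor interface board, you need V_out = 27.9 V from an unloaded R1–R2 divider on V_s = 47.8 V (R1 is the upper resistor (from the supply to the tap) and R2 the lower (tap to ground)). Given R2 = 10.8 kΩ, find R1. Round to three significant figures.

V_out/V_s = R2/(R1+R2) = 0.5837.
So R1 = R2 · (V_s/V_out − 1) = 10.8 × (47.8/27.9 − 1) = 10.8 × 0.7133 = 7.703 kΩ.

R1 ≈ 7.70 kΩ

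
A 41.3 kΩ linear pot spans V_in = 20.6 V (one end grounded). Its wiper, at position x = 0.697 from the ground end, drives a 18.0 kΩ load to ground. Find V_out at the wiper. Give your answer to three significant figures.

V_out ≈ 9.67 V

The pot divides into 12.51 kΩ above the wiper and 28.79 kΩ below.
(x·R_p) ‖ R_L = 11.07 kΩ.
V_out = 20.6 × 11.07/(12.51 + 11.07) = 9.672 V.
(Unloaded: V_out = x·V_in = 14.4 V.)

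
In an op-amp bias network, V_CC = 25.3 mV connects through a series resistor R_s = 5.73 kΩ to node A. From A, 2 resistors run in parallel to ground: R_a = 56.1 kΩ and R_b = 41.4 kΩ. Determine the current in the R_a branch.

I ≈ 0.364 µA

Combine the parallel branches: R_p = (1/56.1 + 1/41.4)⁻¹ = 23.82 kΩ.
V_A = 25.3 × 23.82/29.55 = 20.39 mV.
Branch current I = V_A/R_a = 20.39/56.1 = 0.3635 µA.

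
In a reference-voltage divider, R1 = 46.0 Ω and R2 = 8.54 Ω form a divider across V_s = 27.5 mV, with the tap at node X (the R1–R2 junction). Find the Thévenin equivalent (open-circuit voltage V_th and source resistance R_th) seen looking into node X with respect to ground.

Open-circuit (no load on X): V_th = V_s · R2/(R1 + R2) = 27.5 × 8.54/(46.00 + 8.54) = 4.306 mV.
With V_s suppressed (replaced by a short), R_th = R1 ‖ R2 = (46.00 × 8.54)/(46.00 + 8.54) = 7.203 Ω.

V_th ≈ 4.31 mV, R_th ≈ 7.20 Ω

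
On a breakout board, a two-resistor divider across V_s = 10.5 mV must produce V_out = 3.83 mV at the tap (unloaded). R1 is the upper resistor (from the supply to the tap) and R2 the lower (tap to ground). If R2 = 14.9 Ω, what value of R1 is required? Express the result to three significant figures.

V_out/V_s = R2/(R1+R2) = 0.3648.
R1 = R2·(1/k − 1) = 14.9 × 1.742 = 25.95 Ω.

R1 ≈ 25.9 Ω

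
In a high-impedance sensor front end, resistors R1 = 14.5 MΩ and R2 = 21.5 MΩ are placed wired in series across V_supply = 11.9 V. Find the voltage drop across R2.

Series total: ΣR = 14.5 + 21.5 = 36.00 MΩ.
Voltage divider: V = V_supply · (21.50 / 36.00) = 11.9 × 0.5972 = 7.107 V.

V ≈ 7.11 V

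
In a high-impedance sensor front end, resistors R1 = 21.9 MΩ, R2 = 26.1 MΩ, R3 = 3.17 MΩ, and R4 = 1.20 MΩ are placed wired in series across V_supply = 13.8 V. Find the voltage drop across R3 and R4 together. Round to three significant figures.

ΣR = 21.9 + 26.1 + 3.17 + 1.20 = 52.37 MΩ.
R_{R3..R4} = 3.17 + 1.20 = 4.370 MΩ.
By the voltage-divider rule, V = 13.8 × 4.370/52.37 = 1.152 V.

V ≈ 1.15 V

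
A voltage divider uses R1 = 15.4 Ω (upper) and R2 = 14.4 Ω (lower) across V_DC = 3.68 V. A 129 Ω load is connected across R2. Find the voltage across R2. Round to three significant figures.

V_out ≈ 1.68 V

R2 ‖ R_L = (14.4 × 129)/(14.4 + 129) = 12.95 Ω.
Voltage divider with the loaded lower leg: V_out = 3.68 × 12.95/(15.4 + 12.95) = 3.68 × 0.4569 = 1.681 V.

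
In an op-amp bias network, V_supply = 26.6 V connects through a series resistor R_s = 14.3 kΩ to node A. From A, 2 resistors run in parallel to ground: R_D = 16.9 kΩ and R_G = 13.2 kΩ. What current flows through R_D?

I ≈ 0.537 mA

Combine the parallel branches: R_p = (1/16.9 + 1/13.2)⁻¹ = 7.411 kΩ.
V_A = 26.6 × 7.411/21.71 = 9.080 V.
Branch current I = V_A/R_D = 9.080/16.9 = 0.5373 mA.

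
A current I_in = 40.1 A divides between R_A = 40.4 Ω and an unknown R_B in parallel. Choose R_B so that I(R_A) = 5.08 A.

Two-branch current divider: I_A = I_in · R_B/(R_A + R_B).
5.08/40.1 = R_B/(R_A + R_B) → R_B = R_A · (0.1267)/(1 − 0.1267) = 40.4 × 0.1451 = 5.860 Ω.

R_B ≈ 5.86 Ω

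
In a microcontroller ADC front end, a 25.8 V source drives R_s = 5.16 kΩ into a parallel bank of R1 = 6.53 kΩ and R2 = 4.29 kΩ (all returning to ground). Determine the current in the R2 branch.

Parallel bank: R_p = 1/(1/6.53 + 1/4.29) = 2.589 kΩ.
V_A = 25.8 × 2.589/7.749 = 8.620 V.
I(R2) = V_A / R2 = 8.620/4.29 = 2.009 mA.

I ≈ 2.01 mA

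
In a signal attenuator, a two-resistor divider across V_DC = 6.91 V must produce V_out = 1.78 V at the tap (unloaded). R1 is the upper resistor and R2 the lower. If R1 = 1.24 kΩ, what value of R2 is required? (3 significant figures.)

The divider ratio is R2/(R1+R2) = 1.78/6.91 = 0.2576.
Rearranging, R2 = R1·k/(1−k) = 1.24 × 0.3470 = 0.4303 kΩ.

R2 ≈ 0.430 kΩ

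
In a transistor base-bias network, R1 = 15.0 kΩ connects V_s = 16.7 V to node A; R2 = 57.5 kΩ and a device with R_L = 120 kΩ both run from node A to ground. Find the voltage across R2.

First combine the lower leg with the load: R2 ‖ R_L = 38.87 kΩ.
Then V_out = V_s · R2'/(R1 + R2') = 16.7 × 38.87/53.87 = 12.05 V.

V_out ≈ 12.1 V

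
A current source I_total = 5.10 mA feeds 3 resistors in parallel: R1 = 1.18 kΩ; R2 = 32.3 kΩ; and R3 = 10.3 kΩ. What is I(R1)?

I ≈ 4.43 mA

ΣG = 1/1.18 + 1/32.3 + 1/10.3 = 0.9755.
R1 takes the fraction G_k/ΣG = 0.8475/0.9755 = 0.8687, so I = 5.10 × 0.8687 = 4.431 mA.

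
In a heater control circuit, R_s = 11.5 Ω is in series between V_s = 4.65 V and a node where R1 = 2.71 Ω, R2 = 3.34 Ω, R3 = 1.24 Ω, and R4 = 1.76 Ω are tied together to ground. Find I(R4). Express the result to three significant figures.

Parallel bank: R_p = 1/(1/2.71 + 1/3.34 + 1/1.24 + 1/1.76) = 0.4895 Ω.
V_A = 4.65 × 0.4895/11.99 = 0.1898 V.
Branch current I = V_A/R4 = 0.1898/1.76 = 0.1079 A.

I ≈ 0.108 A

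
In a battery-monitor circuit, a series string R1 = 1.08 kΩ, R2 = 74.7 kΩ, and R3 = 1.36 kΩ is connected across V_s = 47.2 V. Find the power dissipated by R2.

P ≈ 28.0 mW

Series current I = V_s/ΣR = 47.2/77.14 = 0.6119 mA.
P = I²R = 0.3744 × 74.7 = 27.97 mW.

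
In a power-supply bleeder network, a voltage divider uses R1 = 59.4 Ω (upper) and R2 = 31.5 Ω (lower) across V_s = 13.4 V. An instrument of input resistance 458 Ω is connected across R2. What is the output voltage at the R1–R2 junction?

V_out ≈ 4.44 V

R2 ‖ R_L = (31.5 × 458)/(31.5 + 458) = 29.47 Ω.
Now apply the divider: V_out = 13.4 × 0.3316 = 4.444 V.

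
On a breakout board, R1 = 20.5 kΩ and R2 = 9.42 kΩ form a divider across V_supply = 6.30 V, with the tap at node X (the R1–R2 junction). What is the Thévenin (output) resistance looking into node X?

R_th ≈ 6.45 kΩ

Looking into X with the source shorted: R_th = R1·R2/(R1+R2) = 20.50 × 9.42/29.92 = 6.454 kΩ.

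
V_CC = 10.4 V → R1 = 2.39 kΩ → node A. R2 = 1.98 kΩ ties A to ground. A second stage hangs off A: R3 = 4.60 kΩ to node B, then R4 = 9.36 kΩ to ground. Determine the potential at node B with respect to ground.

V_B ≈ 2.93 V

Node A sees R2 in parallel with the series input of stage 2, R3 + R4 = 13.96 kΩ.
Effective lower resistance at A: R2 ‖ 13.96 = 1.734 kΩ.
So V_A = 10.4 × 0.4205 = 4.373 V.
V_B = V_A × 0.6705 = 2.932 V.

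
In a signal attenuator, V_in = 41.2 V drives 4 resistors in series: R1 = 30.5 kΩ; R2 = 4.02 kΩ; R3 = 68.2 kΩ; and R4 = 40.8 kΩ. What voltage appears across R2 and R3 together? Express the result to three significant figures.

V ≈ 20.7 V

Series total: ΣR = 30.5 + 4.02 + 68.2 + 40.8 = 143.5 kΩ.
R_{R2..R3} = 4.02 + 68.2 = 72.22 kΩ.
Voltage divider: V = V_in · (72.22 / 143.5) = 41.2 × 0.5032 = 20.73 V.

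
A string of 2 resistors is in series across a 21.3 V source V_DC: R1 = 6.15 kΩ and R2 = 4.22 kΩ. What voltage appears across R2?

V ≈ 8.67 V

ΣR = 6.15 + 4.22 = 10.37 kΩ.
By the voltage-divider rule, V = 21.3 × 4.220/10.37 = 8.668 V.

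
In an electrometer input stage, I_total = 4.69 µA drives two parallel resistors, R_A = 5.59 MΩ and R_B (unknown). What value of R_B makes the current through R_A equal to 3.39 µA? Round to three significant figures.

Two-branch current divider: I_A = I_total · R_B/(R_A + R_B).
With f = 0.7228, R_B = R_A · f/(1−f) = 5.59 × 2.608 = 14.58 MΩ.

R_B ≈ 14.6 MΩ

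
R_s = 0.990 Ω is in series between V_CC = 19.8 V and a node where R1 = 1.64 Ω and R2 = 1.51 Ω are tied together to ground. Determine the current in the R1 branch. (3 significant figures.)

Equivalent of the parallel group: R_p = 0.7862 Ω.
V_A by voltage divider: V_A = 19.8 × 0.7862/(0.990 + 0.7862) = 8.764 V.
I(R1) = V_A / R1 = 8.764/1.64 = 5.344 A.
(Equivalently: I_total = 11.15 A, then current-divider fraction G_k/ΣG = 0.4794.)

I ≈ 5.34 A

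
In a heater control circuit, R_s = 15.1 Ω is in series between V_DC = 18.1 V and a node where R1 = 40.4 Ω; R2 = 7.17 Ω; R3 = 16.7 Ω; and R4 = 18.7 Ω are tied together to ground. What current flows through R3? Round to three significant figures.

I ≈ 0.209 A

Combine the parallel branches: R_p = (1/40.4 + 1/7.17 + 1/16.7 + 1/18.7)⁻¹ = 3.603 Ω.
V_A by voltage divider: V_A = 18.1 × 3.603/(15.1 + 3.603) = 3.487 V.
Branch current I = V_A/R3 = 3.487/16.7 = 0.2088 A.
(Equivalently: I_total = 0.9678 A, then current-divider fraction G_k/ΣG = 0.2157.)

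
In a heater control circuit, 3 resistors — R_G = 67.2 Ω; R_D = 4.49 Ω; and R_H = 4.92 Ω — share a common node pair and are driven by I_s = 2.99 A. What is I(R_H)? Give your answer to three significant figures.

I ≈ 1.38 A

Conductances: ΣG = 1/67.2 + 1/4.49 + 1/4.92 = 0.4409 (1/Ω).
By the current-divider rule, I = I_s · G_k/ΣG = 2.99 × 0.4610 = 1.379 A.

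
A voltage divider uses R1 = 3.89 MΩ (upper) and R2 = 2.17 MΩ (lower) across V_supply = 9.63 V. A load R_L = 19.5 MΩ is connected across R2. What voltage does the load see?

V_out ≈ 3.22 V

First combine the lower leg with the load: R2 ‖ R_L = 1.953 MΩ.
Voltage divider with the loaded lower leg: V_out = 9.63 × 1.953/(3.89 + 1.953) = 9.63 × 0.3342 = 3.218 V.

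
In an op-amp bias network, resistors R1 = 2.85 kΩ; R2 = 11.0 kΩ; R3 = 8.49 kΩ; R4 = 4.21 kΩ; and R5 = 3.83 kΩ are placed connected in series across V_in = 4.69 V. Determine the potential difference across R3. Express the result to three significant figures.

V ≈ 1.31 V

Total series resistance ΣR = 2.85 + 11.0 + 8.49 + 4.21 + 3.83 = 30.38 kΩ.
V = V_in · R/ΣR = 4.69 × 0.2795 = 1.311 V.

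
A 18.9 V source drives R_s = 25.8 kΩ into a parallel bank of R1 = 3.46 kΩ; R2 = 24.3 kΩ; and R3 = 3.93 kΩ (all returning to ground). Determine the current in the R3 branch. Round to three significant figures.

Equivalent of the parallel group: R_p = 1.711 kΩ.
Node voltage V_A = V_CC · R_p/(R_s + R_p) = 18.9 × 0.06218 = 1.175 V.
I(R3) = V_A / R3 = 1.175/3.93 = 0.2990 mA.

I ≈ 0.299 mA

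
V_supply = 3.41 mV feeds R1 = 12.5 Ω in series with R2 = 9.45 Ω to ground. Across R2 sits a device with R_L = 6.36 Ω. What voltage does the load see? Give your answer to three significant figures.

R2 ‖ R_L = (9.45 × 6.36)/(9.45 + 6.36) = 3.802 Ω.
Now apply the divider: V_out = 3.41 × 0.2332 = 0.7952 mV.

V_out ≈ 0.795 mV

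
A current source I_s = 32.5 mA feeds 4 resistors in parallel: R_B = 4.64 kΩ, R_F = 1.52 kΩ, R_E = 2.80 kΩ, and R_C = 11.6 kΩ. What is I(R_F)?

I ≈ 16.2 mA

ΣG = 1/4.64 + 1/1.52 + 1/2.80 + 1/11.6 = 1.317.
Current divider: I(R_F) = I_s · G_k/ΣG = 32.5 × (0.6579/1.317) = 32.5 × 0.4996 = 16.24 mA.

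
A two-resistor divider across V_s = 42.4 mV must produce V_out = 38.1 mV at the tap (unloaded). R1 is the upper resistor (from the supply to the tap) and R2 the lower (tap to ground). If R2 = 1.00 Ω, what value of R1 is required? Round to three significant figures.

The divider ratio is R2/(R1+R2) = 38.1/42.4 = 0.8986.
So R1 = R2 · (V_s/V_out − 1) = 1.00 × (42.4/38.1 − 1) = 1.00 × 0.1129 = 0.1129 Ω.

R1 ≈ 0.113 Ω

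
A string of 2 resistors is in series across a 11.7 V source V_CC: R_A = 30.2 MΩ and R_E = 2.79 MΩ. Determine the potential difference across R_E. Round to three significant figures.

Total series resistance ΣR = 30.2 + 2.79 = 32.99 MΩ.
Voltage divider: V = V_CC · (2.790 / 32.99) = 11.7 × 0.08457 = 0.9895 V.

V ≈ 0.989 V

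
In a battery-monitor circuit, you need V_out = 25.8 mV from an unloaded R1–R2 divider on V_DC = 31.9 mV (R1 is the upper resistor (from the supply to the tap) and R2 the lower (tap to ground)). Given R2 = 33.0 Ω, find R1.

R1 ≈ 7.80 Ω

Required fraction k = V_out/V_DC = 0.8088.
R1 = R2·(1/k − 1) = 33.0 × 0.2364 = 7.802 Ω.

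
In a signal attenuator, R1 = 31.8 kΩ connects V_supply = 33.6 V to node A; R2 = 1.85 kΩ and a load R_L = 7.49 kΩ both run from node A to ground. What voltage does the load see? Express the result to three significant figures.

V_out ≈ 1.50 V

First combine the lower leg with the load: R2 ‖ R_L = 1.484 kΩ.
Now apply the divider: V_out = 33.6 × 0.04457 = 1.498 V.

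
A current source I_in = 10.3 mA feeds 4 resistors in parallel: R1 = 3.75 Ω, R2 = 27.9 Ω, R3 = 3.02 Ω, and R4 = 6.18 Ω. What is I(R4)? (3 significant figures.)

ΣG = 1/3.75 + 1/27.9 + 1/3.02 + 1/6.18 = 0.7954.
By the current-divider rule, I = I_in · G_k/ΣG = 10.3 × 0.2034 = 2.095 mA.

I ≈ 2.10 mA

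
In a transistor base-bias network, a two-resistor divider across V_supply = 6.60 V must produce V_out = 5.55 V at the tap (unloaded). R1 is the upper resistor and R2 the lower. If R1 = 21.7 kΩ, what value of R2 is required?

R2 ≈ 115 kΩ

The divider ratio is R2/(R1+R2) = 5.55/6.60 = 0.8409.
So R2 = R1 · V_out/(V_supply − V_out) = 21.7 × 5.55/(6.60 − 5.55) = 21.7 × 5.286 = 114.7 kΩ.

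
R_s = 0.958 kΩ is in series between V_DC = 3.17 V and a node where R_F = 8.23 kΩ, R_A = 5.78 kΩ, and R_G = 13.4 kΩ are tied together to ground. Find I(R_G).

I ≈ 0.175 mA

Parallel bank: R_p = 1/(1/8.23 + 1/5.78 + 1/13.4) = 2.709 kΩ.
Node voltage V_A = V_DC · R_p/(R_s + R_p) = 3.17 × 0.7387 = 2.342 V.
I(R_G) = V_A / R_G = 2.342/13.4 = 0.1748 mA.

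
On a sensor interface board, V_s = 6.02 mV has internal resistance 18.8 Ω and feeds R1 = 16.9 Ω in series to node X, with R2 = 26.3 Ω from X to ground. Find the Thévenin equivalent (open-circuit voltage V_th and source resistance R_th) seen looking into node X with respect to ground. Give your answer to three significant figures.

V_th ≈ 2.55 mV, R_th ≈ 15.1 Ω

R1' = 18.8 + 16.9 = 35.70 Ω (source resistance + R1).
With X open, the divider is unloaded: V_th = 6.02 × 26.3/62.00 = 2.554 mV.
Zeroing V_s shorts the top of R1' to ground, so R_th = R1' ‖ R2 = 15.14 Ω.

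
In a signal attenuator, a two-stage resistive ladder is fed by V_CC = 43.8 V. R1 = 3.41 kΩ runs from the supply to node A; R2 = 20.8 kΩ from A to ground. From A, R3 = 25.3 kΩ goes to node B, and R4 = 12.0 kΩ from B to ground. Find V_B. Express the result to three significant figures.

The second stage (R3 + R4 = 37.30 kΩ) loads node A in parallel with R2.
Effective lower resistance at A: R2 ‖ 37.30 = 13.35 kΩ.
V_A = 43.8 × 13.35/(3.41 + 13.35) = 34.89 V.
V_B = V_A × 0.3217 = 11.22 V.

V_B ≈ 11.2 V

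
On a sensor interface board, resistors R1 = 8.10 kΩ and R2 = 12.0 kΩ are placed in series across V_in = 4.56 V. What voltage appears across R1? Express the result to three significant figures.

V ≈ 1.84 V

ΣR = 8.10 + 12.0 = 20.10 kΩ.
By the voltage-divider rule, V = 4.56 × 8.100/20.10 = 1.838 V.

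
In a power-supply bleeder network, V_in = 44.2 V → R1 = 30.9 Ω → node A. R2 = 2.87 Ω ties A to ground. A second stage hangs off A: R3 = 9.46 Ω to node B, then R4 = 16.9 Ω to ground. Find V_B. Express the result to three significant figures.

V_B ≈ 2.19 V

Looking into the second stage from A: R3 + R4 = 26.36 Ω appears in parallel with R2.
Effective lower resistance at A: R2 ‖ 26.36 = 2.588 Ω.
V_A = 44.2 × 2.588/(30.9 + 2.588) = 3.416 V.
V_B = V_A × 0.6411 = 2.190 V.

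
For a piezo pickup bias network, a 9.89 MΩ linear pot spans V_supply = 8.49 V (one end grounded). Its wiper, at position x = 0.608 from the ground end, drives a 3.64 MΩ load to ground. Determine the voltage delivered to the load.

The pot divides into 3.877 MΩ above the wiper and 6.013 MΩ below.
R_L loads the lower segment: effective lower R = 2.267 MΩ.
V_out = 8.49 × 2.267/(3.877 + 2.267) = 3.133 V.

V_out ≈ 3.13 V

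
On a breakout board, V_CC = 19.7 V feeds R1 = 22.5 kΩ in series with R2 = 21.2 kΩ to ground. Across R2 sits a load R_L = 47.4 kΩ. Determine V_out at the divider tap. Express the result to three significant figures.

R2 ‖ R_L = (21.2 × 47.4)/(21.2 + 47.4) = 14.65 kΩ.
Now apply the divider: V_out = 19.7 × 0.3943 = 7.768 V.

V_out ≈ 7.77 V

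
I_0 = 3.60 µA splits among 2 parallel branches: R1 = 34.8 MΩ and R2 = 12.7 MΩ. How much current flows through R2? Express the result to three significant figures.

For two parallel branches, I_k = I_0 · (other R)/(sum of R).
I(R2) = 3.60 × 34.8/(34.8 + 12.7) = 3.60 × 0.7326 = 2.637 µA.

I ≈ 2.64 µA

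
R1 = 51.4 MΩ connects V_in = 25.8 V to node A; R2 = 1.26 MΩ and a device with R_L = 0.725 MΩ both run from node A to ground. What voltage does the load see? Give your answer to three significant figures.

V_out ≈ 0.229 V

The load sits in parallel with R2, giving an effective lower resistance R2' = R2·R_L/(R2+R_L) = 0.4602 MΩ.
Now apply the divider: V_out = 25.8 × 0.008874 = 0.2289 V.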